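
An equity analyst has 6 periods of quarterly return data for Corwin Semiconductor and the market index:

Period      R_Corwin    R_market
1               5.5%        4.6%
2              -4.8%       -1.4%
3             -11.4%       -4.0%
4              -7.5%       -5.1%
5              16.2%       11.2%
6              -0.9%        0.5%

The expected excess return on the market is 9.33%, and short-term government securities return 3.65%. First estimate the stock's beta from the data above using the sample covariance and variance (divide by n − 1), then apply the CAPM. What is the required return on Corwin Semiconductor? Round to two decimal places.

Mean R_i = (5.5 − 4.8 − 11.4 − 7.5 + 16.2 − 0.9) / 6 = -0.4833%
Mean R_m = (4.6 − 1.4 − 4.0 − 5.1 + 11.2 + 0.5) / 6 = 0.9667%
Σ(R_i − R̄_i)(R_m − R̄_m) = 299.6633  ⇒  Cov = 299.6633 / 5 = 59.9327
Σ(R_m − R̄_m)² = 185.2133  ⇒  Var(R_m) = 185.2133 / 5 = 37.0427
β = Cov / Var(R_m) = 59.9327 / 37.0427 = 1.6179
E(R) = R_f + β × MRP = 3.65% + 1.6179 × 9.33% = 18.75%

18.75%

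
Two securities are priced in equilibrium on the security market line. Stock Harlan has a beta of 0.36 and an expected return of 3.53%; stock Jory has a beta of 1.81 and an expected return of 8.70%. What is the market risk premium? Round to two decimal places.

Both satisfy E(R) = R_f + β·MRP, so the slope of the SML is
MRP = (8.70% − 3.53%) / (1.81 − 0.36) = 5.17% / 1.45 = 3.5655%

3.57%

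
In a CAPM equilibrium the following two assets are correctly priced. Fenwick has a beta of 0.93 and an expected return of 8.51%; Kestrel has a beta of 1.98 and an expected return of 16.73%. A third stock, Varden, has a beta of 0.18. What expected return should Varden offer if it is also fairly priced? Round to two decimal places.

MRP (SML slope) = (16.73% − 8.51%) / (1.98 − 0.93) = 8.22% / 1.05 = 7.8286%
R_f (intercept) = 8.51% − 0.93 × 7.8286% = 1.2294%
E(R_Varden) = R_f + β × MRP = 1.2294% + 0.18 × 7.8286% = 2.64%

2.64%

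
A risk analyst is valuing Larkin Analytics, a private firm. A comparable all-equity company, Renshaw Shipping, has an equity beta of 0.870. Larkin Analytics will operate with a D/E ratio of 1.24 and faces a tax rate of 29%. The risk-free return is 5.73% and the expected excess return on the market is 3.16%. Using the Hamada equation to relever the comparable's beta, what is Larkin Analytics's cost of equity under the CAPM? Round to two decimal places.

10.90%

β_L = β_U × [1 + (1 − t)(D/E)] = 0.870 × [1 + (1 − 0.29) × 1.24]
    = 0.870 × [1 + 0.71 × 1.24] = 0.870 × 1.8804 = 1.6359
E(R) = R_f + β_L × MRP = 5.73% + 1.6359 × 3.16% = 10.90%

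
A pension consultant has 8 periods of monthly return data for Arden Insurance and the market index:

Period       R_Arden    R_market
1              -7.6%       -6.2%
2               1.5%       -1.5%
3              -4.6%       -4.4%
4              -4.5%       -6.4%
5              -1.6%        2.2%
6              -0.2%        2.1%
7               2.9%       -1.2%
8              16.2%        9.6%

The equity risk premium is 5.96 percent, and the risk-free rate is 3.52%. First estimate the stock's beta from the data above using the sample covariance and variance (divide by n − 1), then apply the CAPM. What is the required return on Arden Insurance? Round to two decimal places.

Mean R_i = (-7.6 + 1.5 − 4.6 − 4.5 − 1.6 − 0.2 + 2.9 + 16.2) / 8 = 0.2625%
Mean R_m = (-6.2 − 1.5 − 4.4 − 6.4 + 2.2 + 2.1 − 1.2 + 9.6) / 8 = -0.7250%
Σ(R_i − R̄_i)(R_m − R̄_m) = 243.5325  ⇒  Cov = 243.5325 / 7 = 34.7904
Σ(R_m − R̄_m)² = 199.6550  ⇒  Var(R_m) = 199.6550 / 7 = 28.5221
β = Cov / Var(R_m) = 34.7904 / 28.5221 = 1.2198
E(R) = R_f + β × MRP = 3.52% + 1.2198 × 5.96% = 10.79%

10.79%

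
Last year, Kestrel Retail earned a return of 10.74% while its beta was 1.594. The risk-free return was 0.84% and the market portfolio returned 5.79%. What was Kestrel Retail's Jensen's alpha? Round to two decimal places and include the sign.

Market excess return = 5.79% − 0.84% = 4.95%
CAPM benchmark = R_f + β(R_m − R_f) = 0.84% + 1.594 × 4.95% = 8.73030%
α = actual − benchmark = 10.74% − 8.73030% = +2.01%

+2.01%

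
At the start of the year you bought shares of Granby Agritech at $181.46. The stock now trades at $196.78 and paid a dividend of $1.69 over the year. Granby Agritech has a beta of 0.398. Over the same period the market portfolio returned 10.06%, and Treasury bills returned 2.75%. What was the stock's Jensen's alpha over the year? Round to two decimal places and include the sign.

Realised HPR = (P1 + D1 − P0) / P0 = (196.78 + 1.69 − 181.46) / 181.46 = 17.01 / 181.46 = 9.3740%
MRP = 10.06% − 2.75% = 7.31%
CAPM required = R_f + β·MRP = 2.75% + 0.398 × 7.31% = 5.65938%
α = realised − required = 9.3740% − 5.65938% = +3.71%

+3.71%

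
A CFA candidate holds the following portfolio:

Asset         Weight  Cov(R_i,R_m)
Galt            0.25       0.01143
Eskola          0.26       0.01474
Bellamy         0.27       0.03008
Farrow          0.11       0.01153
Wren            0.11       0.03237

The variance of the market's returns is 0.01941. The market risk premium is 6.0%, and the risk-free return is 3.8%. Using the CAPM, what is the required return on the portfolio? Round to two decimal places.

9.87%

β_Galt = 0.01143 / 0.01941 = 0.5889
β_Eskola = 0.01474 / 0.01941 = 0.7594
β_Bellamy = 0.03008 / 0.01941 = 1.5497
β_Farrow = 0.01153 / 0.01941 = 0.5940
β_Wren = 0.03237 / 0.01941 = 1.6677
β_P = Σ w_i β_i = 0.25×0.5889 + 0.26×0.7594 + 0.27×1.5497 + 0.11×0.5940 + 0.11×1.6677 = 1.0119
E(R_P) = R_f + β_P × MRP = 3.8% + 1.0119 × 6.0% = 9.87%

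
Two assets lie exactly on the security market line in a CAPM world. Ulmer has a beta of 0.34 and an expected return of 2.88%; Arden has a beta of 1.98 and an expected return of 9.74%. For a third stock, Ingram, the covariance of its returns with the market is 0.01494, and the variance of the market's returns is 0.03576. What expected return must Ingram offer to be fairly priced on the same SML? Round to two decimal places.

MRP = (9.74% − 2.88%) / (1.98 − 0.34) = 4.1829%
R_f = 2.88% − 0.34 × 4.1829% = 1.4578%
β_Ingram = Cov / Var(R_m) = 0.01494 / 0.03576 = 0.4178
E(R_Ingram) = R_f + β × MRP = 1.4578% + 0.4178 × 4.1829% = 3.21%

3.21%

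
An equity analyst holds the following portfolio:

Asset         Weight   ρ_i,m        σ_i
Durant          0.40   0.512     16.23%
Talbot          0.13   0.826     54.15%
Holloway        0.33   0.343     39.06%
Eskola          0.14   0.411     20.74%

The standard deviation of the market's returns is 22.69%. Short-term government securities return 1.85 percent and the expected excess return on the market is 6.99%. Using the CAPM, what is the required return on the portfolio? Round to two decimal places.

β_Durant = 0.512 × 16.23% / 22.69% = 0.3662
β_Talbot = 0.826 × 54.15% / 22.69% = 1.9713
β_Holloway = 0.343 × 39.06% / 22.69% = 0.5905
β_Eskola = 0.411 × 20.74% / 22.69% = 0.3757
β_P = Σ w_i β_i = 0.40×0.3662 + 0.13×1.9713 + 0.33×0.5905 + 0.14×0.3757 = 0.6502
E(R_P) = R_f + β_P × MRP = 1.85% + 0.6502 × 6.99% = 6.39%

6.39%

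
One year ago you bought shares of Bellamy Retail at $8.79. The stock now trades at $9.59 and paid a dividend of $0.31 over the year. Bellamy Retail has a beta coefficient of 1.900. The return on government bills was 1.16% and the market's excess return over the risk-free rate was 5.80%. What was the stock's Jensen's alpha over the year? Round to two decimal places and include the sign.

Realised HPR = (P1 + D1 − P0) / P0 = (9.59 + 0.31 − 8.79) / 8.79 = 1.11 / 8.79 = 12.6280%
CAPM required = R_f + β·MRP = 1.16% + 1.900 × 5.80% = 12.18000%
α = realised − required = 12.6280% − 12.18000% = +0.45%

+0.45%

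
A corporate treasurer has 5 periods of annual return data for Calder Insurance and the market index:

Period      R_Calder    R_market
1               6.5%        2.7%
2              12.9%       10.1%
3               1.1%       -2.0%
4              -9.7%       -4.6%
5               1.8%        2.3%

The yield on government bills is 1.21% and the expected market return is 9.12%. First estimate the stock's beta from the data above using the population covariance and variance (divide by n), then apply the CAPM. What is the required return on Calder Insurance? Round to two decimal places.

12.13%

Mean R_i = (6.5 + 12.9 + 1.1 − 9.7 + 1.8) / 5 = 2.5200%
Mean R_m = (2.7 + 10.1 − 2.0 − 4.6 + 2.3) / 5 = 1.7000%
Σ(R_i − R̄_i)(R_m − R̄_m) = 172.9800  ⇒  Cov = 172.9800 / 5 = 34.5960
Σ(R_m − R̄_m)² = 125.3000  ⇒  Var(R_m) = 125.3000 / 5 = 25.0600
β = Cov / Var(R_m) = 34.5960 / 25.0600 = 1.3805
MRP = 9.12% − 1.21% = 7.91%
E(R) = R_f + β × MRP = 1.21% + 1.3805 × 7.91% = 12.13%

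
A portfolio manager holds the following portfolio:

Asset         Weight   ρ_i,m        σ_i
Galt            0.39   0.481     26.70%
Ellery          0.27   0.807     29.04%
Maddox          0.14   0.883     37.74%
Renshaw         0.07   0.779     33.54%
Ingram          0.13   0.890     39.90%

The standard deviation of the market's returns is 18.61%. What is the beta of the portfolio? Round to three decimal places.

1.206

β_Galt = 0.481 × 26.70% / 18.61% = 0.6901
β_Ellery = 0.807 × 29.04% / 18.61% = 1.2593
β_Maddox = 0.883 × 37.74% / 18.61% = 1.7907
β_Renshaw = 0.779 × 33.54% / 18.61% = 1.4040
β_Ingram = 0.890 × 39.90% / 18.61% = 1.9082
β_P = Σ w_i β_i = 0.39×0.6901 + 0.27×1.2593 + 0.14×1.7907 + 0.07×1.4040 + 0.13×1.9082 = 1.2062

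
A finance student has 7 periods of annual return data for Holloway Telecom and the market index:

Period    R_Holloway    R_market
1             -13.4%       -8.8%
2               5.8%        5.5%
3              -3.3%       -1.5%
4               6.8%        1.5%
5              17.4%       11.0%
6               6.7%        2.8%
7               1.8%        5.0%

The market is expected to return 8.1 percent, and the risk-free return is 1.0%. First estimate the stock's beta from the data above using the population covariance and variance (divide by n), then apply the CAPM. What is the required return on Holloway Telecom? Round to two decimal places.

Mean R_i = (-13.4 + 5.8 − 3.3 + 6.8 + 17.4 + 6.7 + 1.8) / 7 = 3.1143%
Mean R_m = (-8.8 + 5.5 − 1.5 + 1.5 + 11.0 + 2.8 + 5.0) / 7 = 2.2143%
Σ(R_i − R̄_i)(R_m − R̄_m) = 335.8586  ⇒  Cov = 335.8586 / 7 = 47.9798
Σ(R_m − R̄_m)² = 231.7086  ⇒  Var(R_m) = 231.7086 / 7 = 33.1012
β = Cov / Var(R_m) = 47.9798 / 33.1012 = 1.4495
MRP = 8.1% − 1.0% = 7.10%
E(R) = R_f + β × MRP = 1.0% + 1.4495 × 7.1% = 11.29%

11.29%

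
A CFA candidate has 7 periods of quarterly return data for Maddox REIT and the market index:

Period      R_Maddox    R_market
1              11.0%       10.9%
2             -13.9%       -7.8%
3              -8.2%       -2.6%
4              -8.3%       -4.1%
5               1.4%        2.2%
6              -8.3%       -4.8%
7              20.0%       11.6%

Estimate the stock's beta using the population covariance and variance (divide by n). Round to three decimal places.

1.559

Mean R_i = (11.0 − 13.9 − 8.2 − 8.3 + 1.4 − 8.3 + 20.0) / 7 = -0.9000%
Mean R_m = (10.9 − 7.8 − 2.6 − 4.1 + 2.2 − 4.8 + 11.6) / 7 = 0.7714%
Σ(R_i − R̄_i)(R_m − R̄_m) = 563.4500  ⇒  Cov = 563.4500 / 7 = 80.4929
Σ(R_m − R̄_m)² = 361.4943  ⇒  Var(R_m) = 361.4943 / 7 = 51.6420
β = Cov / Var(R_m) = 80.4929 / 51.6420 = 1.5587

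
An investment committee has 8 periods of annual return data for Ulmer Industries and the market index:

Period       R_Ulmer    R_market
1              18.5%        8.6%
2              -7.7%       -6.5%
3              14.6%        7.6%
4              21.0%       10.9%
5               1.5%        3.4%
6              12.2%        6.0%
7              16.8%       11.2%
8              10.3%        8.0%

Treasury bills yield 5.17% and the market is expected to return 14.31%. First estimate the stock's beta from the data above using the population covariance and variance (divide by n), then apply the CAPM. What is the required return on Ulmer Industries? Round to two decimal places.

19.72%

Mean R_i = (18.5 − 7.7 + 14.6 + 21.0 + 1.5 + 12.2 + 16.8 + 10.3) / 8 = 10.9000%
Mean R_m = (8.6 − 6.5 + 7.6 + 10.9 + 3.4 + 6.0 + 11.2 + 8.0) / 8 = 6.1500%
Σ(R_i − R̄_i)(R_m − R̄_m) = 361.5900  ⇒  Cov = 361.5900 / 8 = 45.1988
Σ(R_m − R̄_m)² = 227.2000  ⇒  Var(R_m) = 227.2000 / 8 = 28.4000
β = Cov / Var(R_m) = 45.1988 / 28.4000 = 1.5915
MRP = 14.31% − 5.17% = 9.14%
E(R) = R_f + β × MRP = 5.17% + 1.5915 × 9.14% = 19.72%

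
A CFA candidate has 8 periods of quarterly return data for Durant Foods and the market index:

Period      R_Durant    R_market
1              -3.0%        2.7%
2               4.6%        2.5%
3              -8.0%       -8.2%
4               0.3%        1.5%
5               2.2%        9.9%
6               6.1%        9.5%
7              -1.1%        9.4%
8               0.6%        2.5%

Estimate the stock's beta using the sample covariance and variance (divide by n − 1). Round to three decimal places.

Mean R_i = (-3.0 + 4.6 − 8.0 + 0.3 + 2.2 + 6.1 − 1.1 + 0.6) / 8 = 0.2125%
Mean R_m = (2.7 + 2.5 − 8.2 + 1.5 + 9.9 + 9.5 + 9.4 + 2.5) / 8 = 3.7250%
Σ(R_i − R̄_i)(R_m − R̄_m) = 134.0075  ⇒  Cov = 134.0075 / 7 = 19.1439
Σ(R_m − R̄_m)² = 254.8950  ⇒  Var(R_m) = 254.8950 / 7 = 36.4136
β = Cov / Var(R_m) = 19.1439 / 36.4136 = 0.5257

0.526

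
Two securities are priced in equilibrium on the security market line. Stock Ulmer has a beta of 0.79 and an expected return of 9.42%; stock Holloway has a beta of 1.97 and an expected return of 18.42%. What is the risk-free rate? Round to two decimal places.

3.39%

Both satisfy E(R) = R_f + β·MRP, so the slope of the SML is
MRP = (18.42% − 9.42%) / (1.97 − 0.79) = 9.00% / 1.18 = 7.6271%
R_f = E(R_Ulmer) − β_Ulmer·MRP = 9.42% − 0.79 × 7.6271% = 3.3946%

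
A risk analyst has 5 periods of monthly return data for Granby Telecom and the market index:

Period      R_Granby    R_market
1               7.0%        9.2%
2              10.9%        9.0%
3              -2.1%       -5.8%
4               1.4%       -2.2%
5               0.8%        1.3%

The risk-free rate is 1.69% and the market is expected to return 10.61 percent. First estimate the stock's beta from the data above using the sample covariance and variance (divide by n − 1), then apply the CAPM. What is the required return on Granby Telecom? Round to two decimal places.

8.22%

Mean R_i = (7.0 + 10.9 − 2.1 + 1.4 + 0.8) / 5 = 3.6000%
Mean R_m = (9.2 + 9.0 − 5.8 − 2.2 + 1.3) / 5 = 2.3000%
Σ(R_i − R̄_i)(R_m − R̄_m) = 131.2400  ⇒  Cov = 131.2400 / 4 = 32.8100
Σ(R_m − R̄_m)² = 179.3600  ⇒  Var(R_m) = 179.3600 / 4 = 44.8400
β = Cov / Var(R_m) = 32.8100 / 44.8400 = 0.7317
MRP = 10.61% − 1.69% = 8.92%
E(R) = R_f + β × MRP = 1.69% + 0.7317 × 8.92% = 8.22%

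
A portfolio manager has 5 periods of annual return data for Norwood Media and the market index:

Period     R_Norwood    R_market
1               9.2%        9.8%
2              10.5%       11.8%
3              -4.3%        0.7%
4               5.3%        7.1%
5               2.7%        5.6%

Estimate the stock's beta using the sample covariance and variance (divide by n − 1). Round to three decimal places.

Mean R_i = (9.2 + 10.5 − 4.3 + 5.3 + 2.7) / 5 = 4.6800%
Mean R_m = (9.8 + 11.8 + 0.7 + 7.1 + 5.6) / 5 = 7.0000%
Σ(R_i − R̄_i)(R_m − R̄_m) = 100.0000  ⇒  Cov = 100.0000 / 4 = 25.0000
Σ(R_m − R̄_m)² = 72.5400  ⇒  Var(R_m) = 72.5400 / 4 = 18.1350
β = Cov / Var(R_m) = 25.0000 / 18.1350 = 1.3785

1.379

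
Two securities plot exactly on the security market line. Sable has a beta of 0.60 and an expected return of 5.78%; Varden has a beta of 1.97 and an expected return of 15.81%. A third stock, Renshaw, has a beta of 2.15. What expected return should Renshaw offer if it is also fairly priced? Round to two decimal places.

17.13%

MRP (SML slope) = (15.81% − 5.78%) / (1.97 − 0.60) = 10.03% / 1.37 = 7.3212%
R_f (intercept) = 5.78% − 0.60 × 7.3212% = 1.3873%
E(R_Renshaw) = R_f + β × MRP = 1.3873% + 2.15 × 7.3212% = 17.13%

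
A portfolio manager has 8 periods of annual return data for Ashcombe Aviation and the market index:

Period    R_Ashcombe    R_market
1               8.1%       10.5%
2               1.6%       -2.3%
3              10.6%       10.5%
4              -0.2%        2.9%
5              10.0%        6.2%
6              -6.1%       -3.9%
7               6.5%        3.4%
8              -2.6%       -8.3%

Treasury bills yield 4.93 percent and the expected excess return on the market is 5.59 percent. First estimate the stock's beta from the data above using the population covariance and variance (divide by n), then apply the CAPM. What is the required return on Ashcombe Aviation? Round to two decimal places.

Mean R_i = (8.1 + 1.6 + 10.6 − 0.2 + 10.0 − 6.1 + 6.5 − 2.6) / 8 = 3.4875%
Mean R_m = (10.5 − 2.3 + 10.5 + 2.9 + 6.2 − 3.9 + 3.4 − 8.3) / 8 = 2.3750%
Σ(R_i − R̄_i)(R_m − R̄_m) = 255.2975  ⇒  Cov = 255.2975 / 8 = 31.9122
Σ(R_m − R̄_m)² = 323.1750  ⇒  Var(R_m) = 323.1750 / 8 = 40.3969
β = Cov / Var(R_m) = 31.9122 / 40.3969 = 0.7900
E(R) = R_f + β × MRP = 4.93% + 0.7900 × 5.59% = 9.35%

9.35%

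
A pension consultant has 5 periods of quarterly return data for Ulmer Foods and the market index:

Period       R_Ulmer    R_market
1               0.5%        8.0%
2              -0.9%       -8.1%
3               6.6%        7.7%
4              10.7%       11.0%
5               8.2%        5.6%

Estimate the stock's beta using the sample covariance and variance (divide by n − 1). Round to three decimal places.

0.465

Mean R_i = (0.5 − 0.9 + 6.6 + 10.7 + 8.2) / 5 = 5.0200%
Mean R_m = (8.0 − 8.1 + 7.7 + 11.0 + 5.6) / 5 = 4.8400%
Σ(R_i − R̄_i)(R_m − R̄_m) = 104.2460  ⇒  Cov = 104.2460 / 4 = 26.0615
Σ(R_m − R̄_m)² = 224.1320  ⇒  Var(R_m) = 224.1320 / 4 = 56.0330
β = Cov / Var(R_m) = 26.0615 / 56.0330 = 0.4651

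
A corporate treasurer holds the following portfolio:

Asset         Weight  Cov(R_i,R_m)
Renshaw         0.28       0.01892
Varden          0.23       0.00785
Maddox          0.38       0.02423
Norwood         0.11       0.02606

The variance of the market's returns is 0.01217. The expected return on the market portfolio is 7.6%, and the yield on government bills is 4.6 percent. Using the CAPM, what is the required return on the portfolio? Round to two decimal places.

β_Renshaw = 0.01892 / 0.01217 = 1.5546
β_Varden = 0.00785 / 0.01217 = 0.6450
β_Maddox = 0.02423 / 0.01217 = 1.9910
β_Norwood = 0.02606 / 0.01217 = 2.1413
β_P = Σ w_i β_i = 0.28×1.5546 + 0.23×0.6450 + 0.38×1.9910 + 0.11×2.1413 = 1.5758
MRP = 7.6% − 4.6% = 3.00%
E(R_P) = R_f + β_P × MRP = 4.6% + 1.5758 × 3.0% = 9.33%

9.33%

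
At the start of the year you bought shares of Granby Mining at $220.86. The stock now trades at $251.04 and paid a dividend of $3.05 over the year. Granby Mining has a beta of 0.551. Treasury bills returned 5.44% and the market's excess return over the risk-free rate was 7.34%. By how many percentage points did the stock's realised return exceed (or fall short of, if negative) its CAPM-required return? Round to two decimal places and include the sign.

+5.56%

Realised HPR = (P1 + D1 − P0) / P0 = (251.04 + 3.05 − 220.86) / 220.86 = 33.23 / 220.86 = 15.0457%
CAPM required = R_f + β·MRP = 5.44% + 0.551 × 7.34% = 9.48434%
α = realised − required = 15.0457% − 9.48434% = +5.56%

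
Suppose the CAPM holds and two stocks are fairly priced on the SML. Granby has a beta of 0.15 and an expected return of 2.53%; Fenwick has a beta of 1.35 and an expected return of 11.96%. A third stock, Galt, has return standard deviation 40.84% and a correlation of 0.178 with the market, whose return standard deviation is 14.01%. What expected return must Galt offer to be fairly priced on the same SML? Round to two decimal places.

5.43%

MRP = (11.96% − 2.53%) / (1.35 − 0.15) = 7.8583%
R_f = 2.53% − 0.15 × 7.8583% = 1.3513%
β_Galt = ρ·σ_i/σ_m = 0.178 × 40.84 / 14.01 = 0.5189
E(R_Galt) = R_f + β × MRP = 1.3513% + 0.5189 × 7.8583% = 5.43%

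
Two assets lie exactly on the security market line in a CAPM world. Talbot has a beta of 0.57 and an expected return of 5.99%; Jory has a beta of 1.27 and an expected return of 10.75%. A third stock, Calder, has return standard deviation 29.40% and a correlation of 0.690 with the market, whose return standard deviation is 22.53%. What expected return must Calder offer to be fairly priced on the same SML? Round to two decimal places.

MRP = (10.75% − 5.99%) / (1.27 − 0.57) = 6.8000%
R_f = 5.99% − 0.57 × 6.8000% = 2.1140%
β_Calder = ρ·σ_i/σ_m = 0.690 × 29.40 / 22.53 = 0.9004
E(R_Calder) = R_f + β × MRP = 2.1140% + 0.9004 × 6.8000% = 8.24%

8.24%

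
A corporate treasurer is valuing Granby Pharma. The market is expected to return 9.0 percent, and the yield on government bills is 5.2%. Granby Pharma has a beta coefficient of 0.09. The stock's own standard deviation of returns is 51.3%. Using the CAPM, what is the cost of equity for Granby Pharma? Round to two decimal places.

5.54%

Market risk premium = E(R_m) − R_f = 9.0% − 5.2% = 3.80%
E(R) = R_f + β × MRP = 5.2% + 0.09 × 3.8% = 5.54%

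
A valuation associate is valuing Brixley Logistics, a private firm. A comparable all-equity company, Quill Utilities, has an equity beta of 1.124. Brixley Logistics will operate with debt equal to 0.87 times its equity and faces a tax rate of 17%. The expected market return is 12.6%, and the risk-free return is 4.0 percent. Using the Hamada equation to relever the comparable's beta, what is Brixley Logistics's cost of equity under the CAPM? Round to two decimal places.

20.65%

β_L = β_U × [1 + (1 − t)(D/E)] = 1.124 × [1 + (1 − 0.17) × 0.87]
    = 1.124 × [1 + 0.83 × 0.87] = 1.124 × 1.7221 = 1.9356
MRP = 12.6% − 4.0% = 8.60%
E(R) = R_f + β_L × MRP = 4.0% + 1.9356 × 8.6% = 20.65%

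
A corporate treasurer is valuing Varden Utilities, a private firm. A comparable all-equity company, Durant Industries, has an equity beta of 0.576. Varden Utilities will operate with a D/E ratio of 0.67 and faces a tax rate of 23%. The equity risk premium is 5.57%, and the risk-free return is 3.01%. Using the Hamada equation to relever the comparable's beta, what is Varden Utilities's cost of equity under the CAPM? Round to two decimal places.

7.87%

β_L = β_U × [1 + (1 − t)(D/E)] = 0.576 × [1 + (1 − 0.23) × 0.67]
    = 0.576 × [1 + 0.77 × 0.67] = 0.576 × 1.5159 = 0.8732
E(R) = R_f + β_L × MRP = 3.01% + 0.8732 × 5.57% = 7.87%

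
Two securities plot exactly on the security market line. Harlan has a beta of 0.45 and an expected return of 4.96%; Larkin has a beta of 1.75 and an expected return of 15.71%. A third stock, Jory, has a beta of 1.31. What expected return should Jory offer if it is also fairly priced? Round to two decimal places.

MRP (SML slope) = (15.71% − 4.96%) / (1.75 − 0.45) = 10.75% / 1.30 = 8.2692%
R_f (intercept) = 4.96% − 0.45 × 8.2692% = 1.2389%
E(R_Jory) = R_f + β × MRP = 1.2389% + 1.31 × 8.2692% = 12.07%

12.07%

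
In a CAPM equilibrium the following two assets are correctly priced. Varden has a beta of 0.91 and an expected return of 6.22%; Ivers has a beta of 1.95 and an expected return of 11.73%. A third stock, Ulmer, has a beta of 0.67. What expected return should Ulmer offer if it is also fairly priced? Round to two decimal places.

MRP (SML slope) = (11.73% − 6.22%) / (1.95 − 0.91) = 5.51% / 1.04 = 5.2981%
R_f (intercept) = 6.22% − 0.91 × 5.2981% = 1.3987%
E(R_Ulmer) = R_f + β × MRP = 1.3987% + 0.67 × 5.2981% = 4.95%

4.95%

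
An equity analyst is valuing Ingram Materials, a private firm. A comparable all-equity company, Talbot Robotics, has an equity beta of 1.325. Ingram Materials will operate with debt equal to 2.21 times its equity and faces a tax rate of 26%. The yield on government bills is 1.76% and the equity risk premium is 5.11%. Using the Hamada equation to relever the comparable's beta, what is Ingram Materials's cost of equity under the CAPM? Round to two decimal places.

β_L = β_U × [1 + (1 − t)(D/E)] = 1.325 × [1 + (1 − 0.26) × 2.21]
    = 1.325 × [1 + 0.74 × 2.21] = 1.325 × 2.6354 = 3.4919
E(R) = R_f + β_L × MRP = 1.76% + 3.4919 × 5.11% = 19.60%

19.60%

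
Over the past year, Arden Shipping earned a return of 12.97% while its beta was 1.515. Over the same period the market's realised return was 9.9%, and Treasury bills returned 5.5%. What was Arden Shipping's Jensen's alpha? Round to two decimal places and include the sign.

Market excess return = 9.9% − 5.5% = 4.40%
CAPM benchmark = R_f + β(R_m − R_f) = 5.5% + 1.515 × 4.4% = 12.1660%
α = actual − benchmark = 12.97% − 12.1660% = +0.80%

+0.80%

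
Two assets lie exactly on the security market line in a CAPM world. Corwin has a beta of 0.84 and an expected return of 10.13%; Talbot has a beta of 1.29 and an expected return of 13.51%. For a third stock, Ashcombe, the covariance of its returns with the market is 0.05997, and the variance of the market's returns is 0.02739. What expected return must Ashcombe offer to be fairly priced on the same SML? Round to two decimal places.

MRP = (13.51% − 10.13%) / (1.29 − 0.84) = 7.5111%
R_f = 10.13% − 0.84 × 7.5111% = 3.8207%
β_Ashcombe = Cov / Var(R_m) = 0.05997 / 0.02739 = 2.1895
E(R_Ashcombe) = R_f + β × MRP = 3.8207% + 2.1895 × 7.5111% = 20.27%

20.27%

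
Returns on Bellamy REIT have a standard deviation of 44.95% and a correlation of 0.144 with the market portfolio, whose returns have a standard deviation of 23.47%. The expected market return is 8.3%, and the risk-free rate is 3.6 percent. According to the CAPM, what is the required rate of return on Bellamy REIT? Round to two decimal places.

β = ρ × σ_i / σ_m = 0.144 × 44.95% / 23.47% = 0.2758
MRP = 8.3% − 3.6% = 4.70%
E(R) = 3.6% + 0.2758 × 4.7% = 4.90%

4.90%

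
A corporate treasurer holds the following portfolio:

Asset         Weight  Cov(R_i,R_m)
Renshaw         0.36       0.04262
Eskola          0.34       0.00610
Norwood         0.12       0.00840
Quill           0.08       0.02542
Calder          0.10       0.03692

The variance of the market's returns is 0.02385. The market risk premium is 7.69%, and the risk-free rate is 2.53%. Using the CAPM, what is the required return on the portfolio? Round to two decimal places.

β_Renshaw = 0.04262 / 0.02385 = 1.7870
β_Eskola = 0.00610 / 0.02385 = 0.2558
β_Norwood = 0.00840 / 0.02385 = 0.3522
β_Quill = 0.02542 / 0.02385 = 1.0658
β_Calder = 0.03692 / 0.02385 = 1.5480
β_P = Σ w_i β_i = 0.36×1.7870 + 0.34×0.2558 + 0.12×0.3522 + 0.08×1.0658 + 0.10×1.5480 = 1.0126
E(R_P) = R_f + β_P × MRP = 2.53% + 1.0126 × 7.69% = 10.32%

10.32%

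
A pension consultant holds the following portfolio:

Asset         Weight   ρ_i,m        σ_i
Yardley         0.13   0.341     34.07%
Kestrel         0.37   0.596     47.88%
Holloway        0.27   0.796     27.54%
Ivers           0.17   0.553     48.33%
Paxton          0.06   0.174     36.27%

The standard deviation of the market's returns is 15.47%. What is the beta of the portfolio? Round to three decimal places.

1.481

β_Yardley = 0.341 × 34.07% / 15.47% = 0.7510
β_Kestrel = 0.596 × 47.88% / 15.47% = 1.8446
β_Holloway = 0.796 × 27.54% / 15.47% = 1.4171
β_Ivers = 0.553 × 48.33% / 15.47% = 1.7276
β_Paxton = 0.174 × 36.27% / 15.47% = 0.4079
β_P = Σ w_i β_i = 0.13×0.7510 + 0.37×1.8446 + 0.27×1.4171 + 0.17×1.7276 + 0.06×0.4079 = 1.4809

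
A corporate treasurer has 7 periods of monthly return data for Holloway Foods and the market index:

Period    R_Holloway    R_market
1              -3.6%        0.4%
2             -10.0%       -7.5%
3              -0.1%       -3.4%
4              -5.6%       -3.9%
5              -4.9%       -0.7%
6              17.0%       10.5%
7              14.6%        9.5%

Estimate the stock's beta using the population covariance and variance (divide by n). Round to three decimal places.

Mean R_i = (-3.6 − 10.0 − 0.1 − 5.6 − 4.9 + 17.0 + 14.6) / 7 = 1.0571%
Mean R_m = (0.4 − 7.5 − 3.4 − 3.9 − 0.7 + 10.5 + 9.5) / 7 = 0.7000%
Σ(R_i − R̄_i)(R_m − R̄_m) = 411.1900  ⇒  Cov = 411.1900 / 7 = 58.7414
Σ(R_m − R̄_m)² = 280.7400  ⇒  Var(R_m) = 280.7400 / 7 = 40.1057
β = Cov / Var(R_m) = 58.7414 / 40.1057 = 1.4647

1.465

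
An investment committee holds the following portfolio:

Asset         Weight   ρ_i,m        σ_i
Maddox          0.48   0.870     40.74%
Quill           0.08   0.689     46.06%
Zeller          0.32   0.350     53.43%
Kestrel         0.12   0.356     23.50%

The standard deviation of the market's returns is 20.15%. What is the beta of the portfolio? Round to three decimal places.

β_Maddox = 0.870 × 40.74% / 20.15% = 1.7590
β_Quill = 0.689 × 46.06% / 20.15% = 1.5750
β_Zeller = 0.350 × 53.43% / 20.15% = 0.9281
β_Kestrel = 0.356 × 23.50% / 20.15% = 0.4152
β_P = Σ w_i β_i = 0.48×1.7590 + 0.08×1.5750 + 0.32×0.9281 + 0.12×0.4152 = 1.3171

1.317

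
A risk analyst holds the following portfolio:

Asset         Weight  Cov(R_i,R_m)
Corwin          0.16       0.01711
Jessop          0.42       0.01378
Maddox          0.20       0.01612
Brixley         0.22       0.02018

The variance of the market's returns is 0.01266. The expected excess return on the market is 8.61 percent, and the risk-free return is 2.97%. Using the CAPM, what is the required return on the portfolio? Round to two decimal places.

β_Corwin = 0.01711 / 0.01266 = 1.3515
β_Jessop = 0.01378 / 0.01266 = 1.0885
β_Maddox = 0.01612 / 0.01266 = 1.2733
β_Brixley = 0.02018 / 0.01266 = 1.5940
β_P = Σ w_i β_i = 0.16×1.3515 + 0.42×1.0885 + 0.20×1.2733 + 0.22×1.5940 = 1.2788
E(R_P) = R_f + β_P × MRP = 2.97% + 1.2788 × 8.61% = 13.98%

13.98%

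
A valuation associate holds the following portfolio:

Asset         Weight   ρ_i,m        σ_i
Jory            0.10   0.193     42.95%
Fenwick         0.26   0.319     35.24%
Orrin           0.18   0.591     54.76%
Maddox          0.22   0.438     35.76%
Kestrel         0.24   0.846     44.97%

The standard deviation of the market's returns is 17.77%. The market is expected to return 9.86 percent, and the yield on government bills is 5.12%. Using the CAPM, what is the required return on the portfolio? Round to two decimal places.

β_Jory = 0.193 × 42.95% / 17.77% = 0.4665
β_Fenwick = 0.319 × 35.24% / 17.77% = 0.6326
β_Orrin = 0.591 × 54.76% / 17.77% = 1.8212
β_Maddox = 0.438 × 35.76% / 17.77% = 0.8814
β_Kestrel = 0.846 × 44.97% / 17.77% = 2.1409
β_P = Σ w_i β_i = 0.10×0.4665 + 0.26×0.6326 + 0.18×1.8212 + 0.22×0.8814 + 0.24×2.1409 = 1.2467
MRP = 9.86% − 5.12% = 4.74%
E(R_P) = R_f + β_P × MRP = 5.12% + 1.2467 × 4.74% = 11.03%

11.03%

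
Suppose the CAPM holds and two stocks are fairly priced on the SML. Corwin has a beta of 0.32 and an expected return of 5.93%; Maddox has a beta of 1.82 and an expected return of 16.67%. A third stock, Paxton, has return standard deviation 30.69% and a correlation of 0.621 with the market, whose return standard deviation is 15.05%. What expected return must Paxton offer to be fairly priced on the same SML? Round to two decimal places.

MRP = (16.67% − 5.93%) / (1.82 − 0.32) = 7.1600%
R_f = 5.93% − 0.32 × 7.1600% = 3.6388%
β_Paxton = ρ·σ_i/σ_m = 0.621 × 30.69 / 15.05 = 1.2663
E(R_Paxton) = R_f + β × MRP = 3.6388% + 1.2663 × 7.1600% = 12.71%

12.71%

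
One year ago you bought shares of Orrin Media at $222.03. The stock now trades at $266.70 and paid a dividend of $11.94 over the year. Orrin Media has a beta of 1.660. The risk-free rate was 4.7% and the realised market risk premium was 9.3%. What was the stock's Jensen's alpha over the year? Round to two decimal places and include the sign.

+5.36%

Realised HPR = (P1 + D1 − P0) / P0 = (266.70 + 11.94 − 222.03) / 222.03 = 56.61 / 222.03 = 25.4966%
CAPM required = R_f + β·MRP = 4.7% + 1.660 × 9.3% = 20.1380%
α = realised − required = 25.4966% − 20.1380% = +5.36%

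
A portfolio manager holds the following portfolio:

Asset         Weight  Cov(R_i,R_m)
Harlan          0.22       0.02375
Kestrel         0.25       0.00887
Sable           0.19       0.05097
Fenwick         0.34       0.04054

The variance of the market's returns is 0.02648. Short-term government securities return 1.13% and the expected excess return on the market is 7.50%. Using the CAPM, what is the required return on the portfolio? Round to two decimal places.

β_Harlan = 0.02375 / 0.02648 = 0.8969
β_Kestrel = 0.00887 / 0.02648 = 0.3350
β_Sable = 0.05097 / 0.02648 = 1.9248
β_Fenwick = 0.04054 / 0.02648 = 1.5310
β_P = Σ w_i β_i = 0.22×0.8969 + 0.25×0.3350 + 0.19×1.9248 + 0.34×1.5310 = 1.1673
E(R_P) = R_f + β_P × MRP = 1.13% + 1.1673 × 7.50% = 9.88%

9.88%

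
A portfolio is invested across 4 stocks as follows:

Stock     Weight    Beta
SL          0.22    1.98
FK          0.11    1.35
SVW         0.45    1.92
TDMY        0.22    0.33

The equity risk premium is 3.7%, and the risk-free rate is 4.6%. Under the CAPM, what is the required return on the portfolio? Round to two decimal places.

β_P = Σ w_i β_i = 0.22×1.98 + 0.11×1.35 + 0.45×1.92 + 0.22×0.33 = 1.5207
E(R_P) = R_f + β_P × MRP = 4.6% + 1.5207 × 3.7% = 10.23%

10.23%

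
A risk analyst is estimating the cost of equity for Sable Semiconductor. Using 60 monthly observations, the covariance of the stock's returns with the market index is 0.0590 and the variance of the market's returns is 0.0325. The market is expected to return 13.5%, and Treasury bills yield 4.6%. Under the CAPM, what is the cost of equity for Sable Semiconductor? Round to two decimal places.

β = Cov(R_i, R_m) / Var(R_m) = 0.0590 / 0.0325 = 1.8154
MRP = 13.5% − 4.6% = 8.90%
E(R) = R_f + β × MRP = 4.6% + 1.8154 × 8.9% = 20.76%

20.76%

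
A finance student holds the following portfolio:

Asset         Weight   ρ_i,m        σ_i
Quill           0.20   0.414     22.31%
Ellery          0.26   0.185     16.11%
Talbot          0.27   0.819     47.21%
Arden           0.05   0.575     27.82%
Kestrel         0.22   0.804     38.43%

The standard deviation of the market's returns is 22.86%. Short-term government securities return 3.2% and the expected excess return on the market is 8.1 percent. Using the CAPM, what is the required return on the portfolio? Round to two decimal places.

10.52%

β_Quill = 0.414 × 22.31% / 22.86% = 0.4040
β_Ellery = 0.185 × 16.11% / 22.86% = 0.1304
β_Talbot = 0.819 × 47.21% / 22.86% = 1.6914
β_Arden = 0.575 × 27.82% / 22.86% = 0.6998
β_Kestrel = 0.804 × 38.43% / 22.86% = 1.3516
β_P = Σ w_i β_i = 0.20×0.4040 + 0.26×0.1304 + 0.27×1.6914 + 0.05×0.6998 + 0.22×1.3516 = 0.9037
E(R_P) = R_f + β_P × MRP = 3.2% + 0.9037 × 8.1% = 10.52%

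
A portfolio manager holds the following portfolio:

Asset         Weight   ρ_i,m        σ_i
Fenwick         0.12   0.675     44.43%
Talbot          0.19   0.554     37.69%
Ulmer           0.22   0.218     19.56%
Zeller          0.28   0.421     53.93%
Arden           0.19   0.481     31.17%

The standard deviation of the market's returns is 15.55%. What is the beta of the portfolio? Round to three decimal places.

β_Fenwick = 0.675 × 44.43% / 15.55% = 1.9286
β_Talbot = 0.554 × 37.69% / 15.55% = 1.3428
β_Ulmer = 0.218 × 19.56% / 15.55% = 0.2742
β_Zeller = 0.421 × 53.93% / 15.55% = 1.4601
β_Arden = 0.481 × 31.17% / 15.55% = 0.9642
β_P = Σ w_i β_i = 0.12×1.9286 + 0.19×1.3428 + 0.22×0.2742 + 0.28×1.4601 + 0.19×0.9642 = 1.1389

1.139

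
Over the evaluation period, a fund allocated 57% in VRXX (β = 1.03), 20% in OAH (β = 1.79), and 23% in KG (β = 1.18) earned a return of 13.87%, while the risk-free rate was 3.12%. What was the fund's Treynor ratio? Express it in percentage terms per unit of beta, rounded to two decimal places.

8.84%

β_P = 0.57×1.03 + 0.20×1.79 + 0.23×1.18 = 1.2165
Treynor = (R_P − R_f) / β_P = (13.87% − 3.12%) / 1.2165 = 10.75% / 1.2165 = 8.84%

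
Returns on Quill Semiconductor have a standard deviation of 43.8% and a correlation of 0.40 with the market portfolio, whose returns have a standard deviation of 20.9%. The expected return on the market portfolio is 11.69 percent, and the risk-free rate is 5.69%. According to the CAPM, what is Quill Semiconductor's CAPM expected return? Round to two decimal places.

10.72%

β = ρ × σ_i / σ_m = 0.40 × 43.8% / 20.9% = 0.8383
MRP = 11.69% − 5.69% = 6.00%
E(R) = 5.69% + 0.8383 × 6.00% = 10.72%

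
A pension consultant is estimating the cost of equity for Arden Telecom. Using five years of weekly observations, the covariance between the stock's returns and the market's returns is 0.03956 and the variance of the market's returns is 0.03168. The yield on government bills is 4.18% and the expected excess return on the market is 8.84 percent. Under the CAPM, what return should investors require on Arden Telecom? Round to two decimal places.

15.22%

β = Cov(R_i, R_m) / Var(R_m) = 0.03956 / 0.03168 = 1.2487
E(R) = R_f + β × MRP = 4.18% + 1.2487 × 8.84% = 15.22%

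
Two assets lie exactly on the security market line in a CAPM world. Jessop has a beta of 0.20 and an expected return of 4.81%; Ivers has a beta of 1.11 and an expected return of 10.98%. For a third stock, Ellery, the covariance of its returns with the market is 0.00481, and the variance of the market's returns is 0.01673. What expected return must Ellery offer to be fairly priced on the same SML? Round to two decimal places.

MRP = (10.98% − 4.81%) / (1.11 − 0.20) = 6.7802%
R_f = 4.81% − 0.20 × 6.7802% = 3.4540%
β_Ellery = Cov / Var(R_m) = 0.00481 / 0.01673 = 0.2875
E(R_Ellery) = R_f + β × MRP = 3.4540% + 0.2875 × 6.7802% = 5.40%

5.40%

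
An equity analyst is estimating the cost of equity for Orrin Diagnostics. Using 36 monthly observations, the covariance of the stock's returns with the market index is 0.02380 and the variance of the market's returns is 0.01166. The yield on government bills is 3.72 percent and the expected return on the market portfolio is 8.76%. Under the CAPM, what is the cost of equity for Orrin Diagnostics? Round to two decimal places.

14.01%

β = Cov(R_i, R_m) / Var(R_m) = 0.02380 / 0.01166 = 2.0412
MRP = 8.76% − 3.72% = 5.04%
E(R) = R_f + β × MRP = 3.72% + 2.0412 × 5.04% = 14.01%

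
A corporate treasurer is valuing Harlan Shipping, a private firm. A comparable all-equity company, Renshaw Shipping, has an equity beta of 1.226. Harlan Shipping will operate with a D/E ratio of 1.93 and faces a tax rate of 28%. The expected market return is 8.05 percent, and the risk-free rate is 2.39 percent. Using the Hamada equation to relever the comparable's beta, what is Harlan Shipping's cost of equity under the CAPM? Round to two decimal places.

18.97%

β_L = β_U × [1 + (1 − t)(D/E)] = 1.226 × [1 + (1 − 0.28) × 1.93]
    = 1.226 × [1 + 0.72 × 1.93] = 1.226 × 2.3896 = 2.9296
MRP = 8.05% − 2.39% = 5.66%
E(R) = R_f + β_L × MRP = 2.39% + 2.9296 × 5.66% = 18.97%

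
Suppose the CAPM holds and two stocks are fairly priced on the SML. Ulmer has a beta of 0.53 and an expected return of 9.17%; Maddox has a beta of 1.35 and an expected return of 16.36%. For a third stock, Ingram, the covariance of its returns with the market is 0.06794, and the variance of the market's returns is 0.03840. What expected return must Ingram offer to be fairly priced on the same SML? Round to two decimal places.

20.04%

MRP = (16.36% − 9.17%) / (1.35 − 0.53) = 8.7683%
R_f = 9.17% − 0.53 × 8.7683% = 4.5228%
β_Ingram = Cov / Var(R_m) = 0.06794 / 0.03840 = 1.7693
E(R_Ingram) = R_f + β × MRP = 4.5228% + 1.7693 × 8.7683% = 20.04%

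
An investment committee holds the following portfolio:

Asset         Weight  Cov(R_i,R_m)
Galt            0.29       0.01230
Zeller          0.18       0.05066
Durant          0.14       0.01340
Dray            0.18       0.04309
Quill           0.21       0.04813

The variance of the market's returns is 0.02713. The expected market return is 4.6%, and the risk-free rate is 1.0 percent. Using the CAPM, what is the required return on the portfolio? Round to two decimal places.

5.30%

β_Galt = 0.01230 / 0.02713 = 0.4534
β_Zeller = 0.05066 / 0.02713 = 1.8673
β_Durant = 0.01340 / 0.02713 = 0.4939
β_Dray = 0.04309 / 0.02713 = 1.5883
β_Quill = 0.04813 / 0.02713 = 1.7741
β_P = Σ w_i β_i = 0.29×0.4534 + 0.18×1.8673 + 0.14×0.4939 + 0.18×1.5883 + 0.21×1.7741 = 1.1952
MRP = 4.6% − 1.0% = 3.60%
E(R_P) = R_f + β_P × MRP = 1.0% + 1.1952 × 3.6% = 5.30%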